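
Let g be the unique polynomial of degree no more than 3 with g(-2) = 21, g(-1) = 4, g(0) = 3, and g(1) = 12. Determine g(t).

Using the Lagrange interpolation formula with nodes -2, -1, 0, 1:
  L_0(t) = (t + 1)t(t - 1) / -6
  L_1(t) = (t + 2)t(t - 1) / 2
  L_2(t) = (t + 2)(t + 1)(t - 1) / -2
  L_3(t) = (t + 2)(t + 1)t / 6
Then g(t) = 21·L_0(t) + 4·L_1(t) + 3·L_2(t) + 12·L_3(t).
Expanding and collecting terms gives g(t) = -t^3 + 5t^2 + 5t + 3.
Check: g(-1) = 4. ✓

g(t) = -t^3 + 5t^2 + 5t + 3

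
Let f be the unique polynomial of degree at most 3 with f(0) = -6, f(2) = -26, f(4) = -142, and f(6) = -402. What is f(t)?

f(t) = -t^3 - 6t^2 + 6t - 6

Write f(t) = at^3 + bt^2 + ct + d. Substituting each data point gives a linear system:
  d = -6
  8a + 4b + 2c + d = -26
  64a + 16b + 4c + d = -142
  216a + 36b + 6c + d = -402
Solving the system yields a = -1, b = -6, c = 6, d = -6.
So f(t) = -t^3 - 6t^2 + 6t - 6.
Check: f(2) = -26. ✓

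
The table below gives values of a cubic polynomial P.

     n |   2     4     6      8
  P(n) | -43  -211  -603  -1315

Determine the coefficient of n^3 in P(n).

-2

Write P(n) = an^3 + bn^2 + cn + d. Substituting each data point gives a linear system:
  8a + 4b + 2c + d = -43
  64a + 16b + 4c + d = -211
  216a + 36b + 6c + d = -603
  512a + 64b + 8c + d = -1315
Solving the system yields a = -2, b = -4, c = -4, d = -3.
So P(n) = -2n³ - 4n² - 4n - 3.
The leading coefficient is -2.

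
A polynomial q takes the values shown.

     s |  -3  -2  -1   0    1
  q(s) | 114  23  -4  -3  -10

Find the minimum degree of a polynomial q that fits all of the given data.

3

Forward differences of the values at s = -3, -2, -1, 0, 1:
  q  : 114  23  -4  -3  -10
  Δ  : -91  -27  1  -7
  Δ^2: 64  28  -8
  Δ^3: -36  -36
  Δ^4: 0
The third differences are constant (-36) and nonzero, while all higher differences vanish, so the minimal degree is 3.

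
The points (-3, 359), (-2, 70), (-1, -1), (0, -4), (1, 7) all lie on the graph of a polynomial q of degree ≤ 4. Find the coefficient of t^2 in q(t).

3

Write q(t) = at^4 + bt^3 + ct^2 + dt + e. Substituting each data point gives a linear system:
  81a - 27b + 9c - 3d + e = 359
  16a - 8b + 4c - 2d + e = 70
  a - b + c - d + e = -1
  e = -4
  a + b + c + d + e = 7
Solving the system yields a = 4, b = -1, c = 3, d = 5, e = -4.
So q(t) = 4t^4 - t^3 + 3t^2 + 5t - 4.
The coefficient of t^2 is 3.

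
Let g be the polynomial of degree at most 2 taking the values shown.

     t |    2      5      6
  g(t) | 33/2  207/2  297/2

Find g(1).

7/2

Write g(t) = at^2 + bt + c. Substituting each data point gives a linear system:
  4a + 2b + c = 33/2
  25a + 5b + c = 207/2
  36a + 6b + c = 297/2
Solving the system yields a = 4, b = 1, c = -3/2.
So g(t) = 4t² + t - 3/2.
Then g(1) = 7/2.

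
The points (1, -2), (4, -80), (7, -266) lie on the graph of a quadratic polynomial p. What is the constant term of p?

0

Write p(u) = au^2 + bu + c. Substituting each data point gives a linear system:
  a + b + c = -2
  16a + 4b + c = -80
  49a + 7b + c = -266
Solving the system yields a = -6, b = 4, c = 0.
So p(u) = -6u^2 + 4u.
The constant term is 0.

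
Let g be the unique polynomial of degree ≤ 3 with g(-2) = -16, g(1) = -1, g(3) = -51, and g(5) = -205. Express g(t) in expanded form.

g(t) = -t^3 - 4t^2 + 4t

Write g(t) = at^3 + bt^2 + ct + d. Substituting each data point gives a linear system:
  -8a + 4b - 2c + d = -16
  a + b + c + d = -1
  27a + 9b + 3c + d = -51
  125a + 25b + 5c + d = -205
Solving the system yields a = -1, b = -4, c = 4, d = 0.
So g(t) = -t^3 - 4t^2 + 4t.
Check: g(3) = -51. ✓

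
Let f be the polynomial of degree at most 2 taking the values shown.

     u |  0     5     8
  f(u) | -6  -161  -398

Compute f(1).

Write f(u) = au^2 + bu + c. Substituting each data point gives a linear system:
  c = -6
  25a + 5b + c = -161
  64a + 8b + c = -398
Solving the system yields a = -6, b = -1, c = -6.
So f(u) = -6u^2 - u - 6.
Then f(1) = -13.

-13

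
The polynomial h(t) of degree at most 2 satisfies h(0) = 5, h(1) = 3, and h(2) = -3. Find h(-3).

Using the Lagrange interpolation formula with nodes 0, 1, 2:
  L_0(t) = (t - 1)(t - 2) / 2
  L_1(t) = t(t - 2) / -1
  L_2(t) = t(t - 1) / 2
Then h(t) = 5·L_0(t) + 3·L_1(t) - 3·L_2(t).
Expanding and collecting terms gives h(t) = -2t² + 5.
Evaluating at t = -3: h(-3) = -13.

-13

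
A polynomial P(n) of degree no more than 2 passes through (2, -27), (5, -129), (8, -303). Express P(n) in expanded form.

P(n) = -4n^2 - 6n + 1

Using the Lagrange interpolation formula with nodes 2, 5, 8:
  L_0(n) = (n - 5)(n - 8) / 18
  L_1(n) = (n - 2)(n - 8) / -9
  L_2(n) = (n - 2)(n - 5) / 18
Then P(n) = -27·L_0(n) - 129·L_1(n) - 303·L_2(n).
Expanding and collecting terms gives P(n) = -4n^2 - 6n + 1.
Check: P(5) = -129. ✓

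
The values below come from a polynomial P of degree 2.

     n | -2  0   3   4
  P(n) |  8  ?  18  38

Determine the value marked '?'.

The 3 known points determine the degree-2 polynomial uniquely.
Write P(n) = an^2 + bn + c. Substituting each data point gives a linear system:
  4a - 2b + c = 8
  9a + 3b + c = 18
  16a + 4b + c = 38
Solving the system yields a = 3, b = -1, c = -6.
So P(n) = 3n^2 - n - 6.
Then P(0) = -6.

-6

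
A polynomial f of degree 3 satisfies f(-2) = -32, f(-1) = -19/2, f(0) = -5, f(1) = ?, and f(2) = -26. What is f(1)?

The 4 known points determine the degree-3 polynomial uniquely.
Write f(n) = an^3 + bn^2 + cn + d. Substituting each data point gives a linear system:
  -8a + 4b - 2c + d = -32
  -a + b - c + d = -19/2
  d = -5
  8a + 4b + 2c + d = -26
Solving the system yields a = 1, b = -6, c = -5/2, d = -5.
So f(n) = n³ - 6n² - (5/2)n - 5.
Then f(1) = -25/2.

-25/2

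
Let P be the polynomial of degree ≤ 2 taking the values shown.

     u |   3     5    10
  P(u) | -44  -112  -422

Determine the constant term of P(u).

-2

Write P(u) = au^2 + bu + c. Substituting each data point gives a linear system:
  9a + 3b + c = -44
  25a + 5b + c = -112
  100a + 10b + c = -422
Solving the system yields a = -4, b = -2, c = -2.
So P(u) = -4u^2 - 2u - 2.
The constant term is -2.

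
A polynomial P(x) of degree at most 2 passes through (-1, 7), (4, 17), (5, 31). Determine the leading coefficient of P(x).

2

Write P(x) = ax^2 + bx + c. Substituting each data point gives a linear system:
  a - b + c = 7
  16a + 4b + c = 17
  25a + 5b + c = 31
Solving the system yields a = 2, b = -4, c = 1.
So P(x) = 2x^2 - 4x + 1.
The leading coefficient is 2.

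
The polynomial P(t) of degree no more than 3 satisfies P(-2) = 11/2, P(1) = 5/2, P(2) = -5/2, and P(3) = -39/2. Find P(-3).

45/2

Using the Lagrange interpolation formula with nodes -2, 1, 2, 3:
  L_0(t) = (t - 1)(t - 2)(t - 3) / -60
  L_1(t) = (t + 2)(t - 2)(t - 3) / 6
  L_2(t) = (t + 2)(t - 1)(t - 3) / -4
  L_3(t) = (t + 2)(t - 1)(t - 2) / 10
Then P(t) = 11/2·L_0(t) + 5/2·L_1(t) - 5/2·L_2(t) - 39/2·L_3(t).
Expanding and collecting terms gives P(t) = -t^3 + 2t + 3/2.
Evaluating at t = -3: P(-3) = 45/2.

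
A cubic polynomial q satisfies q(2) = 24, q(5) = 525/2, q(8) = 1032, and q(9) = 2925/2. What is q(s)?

q(s) = 2s^3 - (1/2)s^2 + 5s

Write q(s) = as^3 + bs^2 + cs + d. Substituting each data point gives a linear system:
  8a + 4b + 2c + d = 24
  125a + 25b + 5c + d = 525/2
  512a + 64b + 8c + d = 1032
  729a + 81b + 9c + d = 2925/2
Solving the system yields a = 2, b = -1/2, c = 5, d = 0.
So q(s) = 2s³ - (1/2)s² + 5s.
Check: q(9) = 2925/2. ✓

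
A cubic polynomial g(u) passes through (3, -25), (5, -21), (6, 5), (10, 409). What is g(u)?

Write g(u) = au^3 + bu^2 + cu + d. Substituting each data point gives a linear system:
  27a + 9b + 3c + d = -25
  125a + 25b + 5c + d = -21
  216a + 36b + 6c + d = 5
  1000a + 100b + 10c + d = 409
Solving the system yields a = 1, b = -6, c = 1, d = -1.
So g(u) = u^3 - 6u^2 + u - 1.
Check: g(6) = 5. ✓

g(u) = u^3 - 6u^2 + u - 1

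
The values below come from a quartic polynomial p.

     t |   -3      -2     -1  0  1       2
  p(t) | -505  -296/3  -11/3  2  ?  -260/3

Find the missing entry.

-11/3

On equispaced nodes a degree-4 polynomial has vanishing fifth forward difference, so
  - p(-3) + 5·p(-2) - 10·p(-1) + 10·p(0) - 5·p(1) + p(2) = 0.
Substituting the known values and solving for p(1):
  -5·p(1) = 55/3
  p(1) = -11/3.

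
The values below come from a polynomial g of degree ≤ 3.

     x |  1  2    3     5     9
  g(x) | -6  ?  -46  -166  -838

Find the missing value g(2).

-19

The 4 known points determine the degree-3 polynomial uniquely.
Write g(x) = ax^3 + bx^2 + cx + d. Substituting each data point gives a linear system:
  a + b + c + d = -6
  27a + 9b + 3c + d = -46
  125a + 25b + 5c + d = -166
  729a + 81b + 9c + d = -838
Solving the system yields a = -1, b = -1, c = -3, d = -1.
So g(x) = -x^3 - x^2 - 3x - 1.
Then g(2) = -19.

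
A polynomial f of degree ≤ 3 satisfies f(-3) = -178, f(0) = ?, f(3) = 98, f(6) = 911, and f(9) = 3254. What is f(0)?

5

The 4 known points determine the degree-3 polynomial uniquely.
Write f(s) = as^3 + bs^2 + cs + d. Substituting each data point gives a linear system:
  -27a + 9b - 3c + d = -178
  27a + 9b + 3c + d = 98
  216a + 36b + 6c + d = 911
  729a + 81b + 9c + d = 3254
Solving the system yields a = 5, b = -5, c = 1, d = 5.
So f(s) = 5s^3 - 5s^2 + s + 5.
Then f(0) = 5.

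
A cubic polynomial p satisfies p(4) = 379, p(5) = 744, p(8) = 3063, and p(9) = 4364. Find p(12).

Write p(x) = ax^3 + bx^2 + cx + d. Substituting each data point gives a linear system:
  64a + 16b + 4c + d = 379
  125a + 25b + 5c + d = 744
  512a + 64b + 8c + d = 3063
  729a + 81b + 9c + d = 4364
Solving the system yields a = 6, b = 0, c = -1, d = -1.
So p(x) = 6x³ - x - 1.
Then p(12) = 10355.

10355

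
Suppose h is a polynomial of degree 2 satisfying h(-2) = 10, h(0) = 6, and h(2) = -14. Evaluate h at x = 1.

Write h(x) = ax^2 + bx + c. Substituting each data point gives a linear system:
  4a - 2b + c = 10
  c = 6
  4a + 2b + c = -14
Solving the system yields a = -2, b = -6, c = 6.
So h(x) = -2x^2 - 6x + 6.
Then h(1) = -2.

-2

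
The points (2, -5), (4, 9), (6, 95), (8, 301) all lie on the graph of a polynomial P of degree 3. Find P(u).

P(u) = u^3 - 3u^2 - 3u + 5

Using the Lagrange interpolation formula with nodes 2, 4, 6, 8:
  L_0(u) = (u - 4)(u - 6)(u - 8) / -48
  L_1(u) = (u - 2)(u - 6)(u - 8) / 16
  L_2(u) = (u - 2)(u - 4)(u - 8) / -16
  L_3(u) = (u - 2)(u - 4)(u - 6) / 48
Then P(u) = -5·L_0(u) + 9·L_1(u) + 95·L_2(u) + 301·L_3(u).
Expanding and collecting terms gives P(u) = u^3 - 3u^2 - 3u + 5.
Check: P(8) = 301. ✓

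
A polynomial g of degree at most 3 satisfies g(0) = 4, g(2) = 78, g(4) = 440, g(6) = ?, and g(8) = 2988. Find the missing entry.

On equispaced nodes a degree-3 polynomial has vanishing fourth forward difference, so
  g(0) - 4·g(2) + 6·g(4) - 4·g(6) + g(8) = 0.
Substituting the known values and solving for g(6):
  -4·g(6) = -5320
  g(6) = 1330.

1330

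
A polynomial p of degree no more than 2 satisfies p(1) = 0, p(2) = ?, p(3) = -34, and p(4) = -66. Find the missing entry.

The 3 known points determine the degree-2 polynomial uniquely.
Write p(x) = ax^2 + bx + c. Substituting each data point gives a linear system:
  a + b + c = 0
  9a + 3b + c = -34
  16a + 4b + c = -66
Solving the system yields a = -5, b = 3, c = 2.
So p(x) = -5x^2 + 3x + 2.
Then p(2) = -12.

-12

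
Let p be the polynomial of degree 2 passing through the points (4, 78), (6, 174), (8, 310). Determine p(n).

Write p(n) = an^2 + bn + c. Substituting each data point gives a linear system:
  16a + 4b + c = 78
  36a + 6b + c = 174
  64a + 8b + c = 310
Solving the system yields a = 5, b = -2, c = 6.
So p(n) = 5n^2 - 2n + 6.
Check: p(4) = 78. ✓

p(n) = 5n^2 - 2n + 6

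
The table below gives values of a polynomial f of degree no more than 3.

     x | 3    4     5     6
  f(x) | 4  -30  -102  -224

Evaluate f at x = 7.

Write f(x) = ax^3 + bx^2 + cx + d. Substituting each data point gives a linear system:
  27a + 9b + 3c + d = 4
  64a + 16b + 4c + d = -30
  125a + 25b + 5c + d = -102
  216a + 36b + 6c + d = -224
Solving the system yields a = -2, b = 5, c = 5, d = -2.
So f(x) = -2x^3 + 5x^2 + 5x - 2.
Then f(7) = -408.

-408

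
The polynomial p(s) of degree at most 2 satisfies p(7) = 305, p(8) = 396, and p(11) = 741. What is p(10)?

Using the Lagrange interpolation formula with nodes 7, 8, 11:
  L_0(s) = (s - 8)(s - 11) / 4
  L_1(s) = (s - 7)(s - 11) / -3
  L_2(s) = (s - 7)(s - 8) / 12
Then p(s) = 305·L_0(s) + 396·L_1(s) + 741·L_2(s).
Expanding and collecting terms gives p(s) = 6s^2 + s + 4.
Evaluating at s = 10: p(10) = 614.

614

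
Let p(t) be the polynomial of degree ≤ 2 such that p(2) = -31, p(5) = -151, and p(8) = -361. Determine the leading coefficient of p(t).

-5

Write p(t) = at^2 + bt + c. Substituting each data point gives a linear system:
  4a + 2b + c = -31
  25a + 5b + c = -151
  64a + 8b + c = -361
Solving the system yields a = -5, b = -5, c = -1.
So p(t) = -5t^2 - 5t - 1.
The leading coefficient is -5.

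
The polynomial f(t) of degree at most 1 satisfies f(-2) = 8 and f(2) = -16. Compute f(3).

-22

Write f(t) = at + b. Substituting each data point gives a linear system:
  -2a + b = 8
  2a + b = -16
Solving the system yields a = -6, b = -4.
So f(t) = -6t - 4.
Then f(3) = -22.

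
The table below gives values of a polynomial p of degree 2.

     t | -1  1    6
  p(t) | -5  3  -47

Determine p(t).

Write p(t) = at^2 + bt + c. Substituting each data point gives a linear system:
  a - b + c = -5
  a + b + c = 3
  36a + 6b + c = -47
Solving the system yields a = -2, b = 4, c = 1.
So p(t) = -2t² + 4t + 1.
Check: p(1) = 3. ✓

p(t) = -2t^2 + 4t + 1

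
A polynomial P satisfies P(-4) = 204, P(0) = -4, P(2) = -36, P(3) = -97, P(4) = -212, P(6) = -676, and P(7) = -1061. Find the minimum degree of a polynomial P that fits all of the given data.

Divided differences on the nodes -4, 0, 2, 3, 4, 6, 7:
  order 0: 204  -4  -36  -97  -212  -676  -1061
  order 1: -52  -16  -61  -115  -232  -385
  order 2: 6  -15  -27  -39  -51
  order 3: -3  -3  -3  -3
  order 4: 0  0  0
  order 5: 0  0
  order 6: 0
The order-3 divided differences are all -3 (nonzero) and every higher order vanishes, so the data lies on a polynomial of degree exactly 3.

3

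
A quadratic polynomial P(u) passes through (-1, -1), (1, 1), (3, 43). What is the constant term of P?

Write P(u) = au^2 + bu + c. Substituting each data point gives a linear system:
  a - b + c = -1
  a + b + c = 1
  9a + 3b + c = 43
Solving the system yields a = 5, b = 1, c = -5.
So P(u) = 5u^2 + u - 5.
The constant term is -5.

-5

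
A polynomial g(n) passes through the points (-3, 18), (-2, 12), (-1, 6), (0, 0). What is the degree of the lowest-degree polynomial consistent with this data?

1

Forward differences of the values at n = -3, -2, -1, 0:
  g  : 18  12  6  0
  Δ  : -6  -6  -6
  Δ^2: 0  0
  Δ^3: 0
The first differences are constant (-6) and nonzero, while all higher differences vanish, so the minimal degree is 1.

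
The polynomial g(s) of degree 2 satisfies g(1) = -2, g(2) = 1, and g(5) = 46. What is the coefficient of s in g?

-6

Write g(s) = as^2 + bs + c. Substituting each data point gives a linear system:
  a + b + c = -2
  4a + 2b + c = 1
  25a + 5b + c = 46
Solving the system yields a = 3, b = -6, c = 1.
So g(s) = 3s^2 - 6s + 1.
The coefficient of s is -6.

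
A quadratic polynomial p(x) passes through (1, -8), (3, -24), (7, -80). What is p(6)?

-63

Write p(x) = ax^2 + bx + c. Substituting each data point gives a linear system:
  a + b + c = -8
  9a + 3b + c = -24
  49a + 7b + c = -80
Solving the system yields a = -1, b = -4, c = -3.
So p(x) = -x^2 - 4x - 3.
Then p(6) = -63.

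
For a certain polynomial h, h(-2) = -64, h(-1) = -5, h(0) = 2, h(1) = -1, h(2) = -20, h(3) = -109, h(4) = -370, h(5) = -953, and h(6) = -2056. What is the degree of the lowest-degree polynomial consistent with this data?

Forward differences of the values at x = -2, -1, 0, 1, 2, 3, 4, 5, 6:
  h  : -64  -5  2  -1  -20  -109  -370  -953  -2056
  Δ  : 59  7  -3  -19  -89  -261  -583  -1103
  Δ^2: -52  -10  -16  -70  -172  -322  -520
  Δ^3: 42  -6  -54  -102  -150  -198
  Δ^4: -48  -48  -48  -48  -48
  Δ^5: 0  0  0  0
  Δ^6: 0  0  0
  Δ^7: 0  0
  Δ^8: 0
The fourth differences are constant (-48) and nonzero, while all higher differences vanish, so the minimal degree is 4.

4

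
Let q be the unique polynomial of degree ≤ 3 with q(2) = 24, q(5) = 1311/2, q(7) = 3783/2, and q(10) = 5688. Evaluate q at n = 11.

15231/2

Using the Lagrange interpolation formula with nodes 2, 5, 7, 10:
  L_0(n) = (n - 5)(n - 7)(n - 10) / -120
  L_1(n) = (n - 2)(n - 7)(n - 10) / 30
  L_2(n) = (n - 2)(n - 5)(n - 10) / -30
  L_3(n) = (n - 2)(n - 5)(n - 7) / 120
Then q(n) = 24·L_0(n) + 1311/2·L_1(n) + 3783/2·L_2(n) + 5688·L_3(n).
Expanding and collecting terms gives q(n) = 6n^3 - (5/2)n^2 - 6n - 2.
Evaluating at n = 11: q(11) = 15231/2.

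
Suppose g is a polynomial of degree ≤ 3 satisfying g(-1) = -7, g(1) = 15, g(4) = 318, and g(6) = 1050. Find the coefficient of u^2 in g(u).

Write g(u) = au^3 + bu^2 + cu + d. Substituting each data point gives a linear system:
  -a + b - c + d = -7
  a + b + c + d = 15
  64a + 16b + 4c + d = 318
  216a + 36b + 6c + d = 1050
Solving the system yields a = 5, b = -2, c = 6, d = 6.
So g(u) = 5u^3 - 2u^2 + 6u + 6.
The coefficient of u^2 is -2.

-2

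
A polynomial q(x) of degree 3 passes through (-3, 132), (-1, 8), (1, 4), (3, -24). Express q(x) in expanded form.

q(x) = -3x^3 + 6x^2 + x

Write q(x) = ax^3 + bx^2 + cx + d. Substituting each data point gives a linear system:
  -27a + 9b - 3c + d = 132
  -a + b - c + d = 8
  a + b + c + d = 4
  27a + 9b + 3c + d = -24
Solving the system yields a = -3, b = 6, c = 1, d = 0.
So q(x) = -3x^3 + 6x^2 + x.
Check: q(3) = -24. ✓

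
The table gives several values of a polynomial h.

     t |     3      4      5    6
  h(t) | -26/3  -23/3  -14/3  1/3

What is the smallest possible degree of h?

2

Forward differences of the values at t = 3, 4, 5, 6:
  h  : -26/3  -23/3  -14/3  1/3
  Δ  : 1  3  5
  Δ^2: 2  2
  Δ^3: 0
The second differences are constant (2) and nonzero, while all higher differences vanish, so the minimal degree is 2.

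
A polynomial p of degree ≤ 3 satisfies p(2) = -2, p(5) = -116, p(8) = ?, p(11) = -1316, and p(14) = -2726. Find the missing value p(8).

On equispaced nodes a degree-3 polynomial has vanishing fourth forward difference, so
  p(2) - 4·p(5) + 6·p(8) - 4·p(11) + p(14) = 0.
Substituting the known values and solving for p(8):
  6·p(8) = -3000
  p(8) = -500.

-500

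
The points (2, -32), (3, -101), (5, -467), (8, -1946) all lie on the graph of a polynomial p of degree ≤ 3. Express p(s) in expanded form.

p(s) = -4s^3 + 2s^2 - 3s - 2

Using the Lagrange interpolation formula with nodes 2, 3, 5, 8:
  L_0(s) = (s - 3)(s - 5)(s - 8) / -18
  L_1(s) = (s - 2)(s - 5)(s - 8) / 10
  L_2(s) = (s - 2)(s - 3)(s - 8) / -18
  L_3(s) = (s - 2)(s - 3)(s - 5) / 90
Then p(s) = -32·L_0(s) - 101·L_1(s) - 467·L_2(s) - 1946·L_3(s).
Expanding and collecting terms gives p(s) = -4s^3 + 2s^2 - 3s - 2.
Check: p(2) = -32. ✓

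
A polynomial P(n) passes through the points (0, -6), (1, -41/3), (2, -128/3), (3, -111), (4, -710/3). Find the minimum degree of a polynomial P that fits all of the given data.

3

Forward differences of the values at n = 0, 1, 2, 3, 4:
  P  : -6  -41/3  -128/3  -111  -710/3
  Δ  : -23/3  -29  -205/3  -377/3
  Δ^2: -64/3  -118/3  -172/3
  Δ^3: -18  -18
  Δ^4: 0
The third differences are constant (-18) and nonzero, while all higher differences vanish, so the minimal degree is 3.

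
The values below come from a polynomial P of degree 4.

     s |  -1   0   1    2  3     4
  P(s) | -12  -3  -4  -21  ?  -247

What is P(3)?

-84

On equispaced nodes a degree-4 polynomial has vanishing fifth forward difference, so
  - P(-1) + 5·P(0) - 10·P(1) + 10·P(2) - 5·P(3) + P(4) = 0.
Substituting the known values and solving for P(3):
  -5·P(3) = 420
  P(3) = -84.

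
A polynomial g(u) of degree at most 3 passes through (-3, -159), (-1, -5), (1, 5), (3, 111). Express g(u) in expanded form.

Write g(u) = au^3 + bu^2 + cu + d. Substituting each data point gives a linear system:
  -27a + 9b - 3c + d = -159
  -a + b - c + d = -5
  a + b + c + d = 5
  27a + 9b + 3c + d = 111
Solving the system yields a = 5, b = -3, c = 0, d = 3.
So g(u) = 5u^3 - 3u^2 + 3.
Check: g(1) = 5. ✓

g(u) = 5u^3 - 3u^2 + 3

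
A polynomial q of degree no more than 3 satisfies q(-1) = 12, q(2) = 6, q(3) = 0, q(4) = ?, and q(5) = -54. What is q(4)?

-18

The 4 known points determine the degree-3 polynomial uniquely.
Write q(u) = au^3 + bu^2 + cu + d. Substituting each data point gives a linear system:
  -a + b - c + d = 12
  8a + 4b + 2c + d = 6
  27a + 9b + 3c + d = 0
  125a + 25b + 5c + d = -54
Solving the system yields a = -1, b = 3, c = -2, d = 6.
So q(u) = -u^3 + 3u^2 - 2u + 6.
Then q(4) = -18.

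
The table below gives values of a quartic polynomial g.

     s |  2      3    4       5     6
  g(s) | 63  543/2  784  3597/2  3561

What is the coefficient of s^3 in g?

Write g(s) = as^4 + bs^3 + cs^2 + ds + e. Substituting each data point gives a linear system:
  16a + 8b + 4c + 2d + e = 63
  81a + 27b + 9c + 3d + e = 543/2
  256a + 64b + 16c + 4d + e = 784
  625a + 125b + 25c + 5d + e = 3597/2
  1296a + 216b + 36c + 6d + e = 3561
Solving the system yields a = 2, b = 5, c = -3, d = -3/2, e = 6.
So g(s) = 2s^4 + 5s^3 - 3s^2 - (3/2)s + 6.
The coefficient of s^3 is 5.

5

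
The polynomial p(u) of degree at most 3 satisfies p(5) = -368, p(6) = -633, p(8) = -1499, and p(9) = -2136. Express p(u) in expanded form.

Write p(u) = au^3 + bu^2 + cu + d. Substituting each data point gives a linear system:
  125a + 25b + 5c + d = -368
  216a + 36b + 6c + d = -633
  512a + 64b + 8c + d = -1499
  729a + 81b + 9c + d = -2136
Solving the system yields a = -3, b = 1, c = -3, d = -3.
So p(u) = -3u³ + u² - 3u - 3.
Check: p(5) = -368. ✓

p(u) = -3u^3 + u^2 - 3u - 3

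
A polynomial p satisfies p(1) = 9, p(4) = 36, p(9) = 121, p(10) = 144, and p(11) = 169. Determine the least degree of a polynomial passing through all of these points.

2

Divided differences on the nodes 1, 4, 9, 10, 11:
  order 0: 9  36  121  144  169
  order 1: 9  17  23  25
  order 2: 1  1  1
  order 3: 0  0
  order 4: 0
The order-2 divided differences are all 1 (nonzero) and every higher order vanishes, so the data lies on a polynomial of degree exactly 2.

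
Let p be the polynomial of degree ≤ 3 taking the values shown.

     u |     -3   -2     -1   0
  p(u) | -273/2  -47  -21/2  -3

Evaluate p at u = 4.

217

Forward differences of the values at u = -3, -2, -1, 0:
  p  : -273/2  -47  -21/2  -3
  Δ  : 179/2  73/2  15/2
  Δ^2: -53  -29
  Δ^3: 24
The third differences are constant, confirming degree 3.
Interpolating (Newton forward form) and evaluating at u = 4 gives p(4) = 217.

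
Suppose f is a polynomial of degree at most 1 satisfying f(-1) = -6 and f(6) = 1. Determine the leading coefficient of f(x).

Write f(x) = ax + b. Substituting each data point gives a linear system:
  -a + b = -6
  6a + b = 1
Solving the system yields a = 1, b = -5.
So f(x) = x - 5.
The leading coefficient is 1.

1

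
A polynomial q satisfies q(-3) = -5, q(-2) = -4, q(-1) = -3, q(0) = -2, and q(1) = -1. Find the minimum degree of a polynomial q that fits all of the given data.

1

Forward differences of the values at n = -3, -2, -1, 0, 1:
  q  : -5  -4  -3  -2  -1
  Δ  : 1  1  1  1
  Δ^2: 0  0  0
  Δ^3: 0  0
  Δ^4: 0
The first differences are constant (1) and nonzero, while all higher differences vanish, so the minimal degree is 1.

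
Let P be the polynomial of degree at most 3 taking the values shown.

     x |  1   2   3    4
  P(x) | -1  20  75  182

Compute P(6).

Forward differences of the values at x = 1, 2, 3, 4:
  P  : -1  20  75  182
  Δ  : 21  55  107
  Δ^2: 34  52
  Δ^3: 18
The third differences are constant, confirming degree 3.
Interpolating (Newton forward form) and evaluating at x = 6 gives P(6) = 624.

624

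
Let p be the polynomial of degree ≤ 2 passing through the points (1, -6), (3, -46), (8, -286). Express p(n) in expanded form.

Write p(n) = an^2 + bn + c. Substituting each data point gives a linear system:
  a + b + c = -6
  9a + 3b + c = -46
  64a + 8b + c = -286
Solving the system yields a = -4, b = -4, c = 2.
So p(n) = -4n^2 - 4n + 2.
Check: p(8) = -286. ✓

p(n) = -4n^2 - 4n + 2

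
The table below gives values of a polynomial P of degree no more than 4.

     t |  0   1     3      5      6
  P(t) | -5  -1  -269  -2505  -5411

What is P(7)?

-10309

Write P(t) = at^4 + bt^3 + ct^2 + dt + e. Substituting each data point gives a linear system:
  e = -5
  a + b + c + d + e = -1
  81a + 27b + 9c + 3d + e = -269
  625a + 125b + 25c + 5d + e = -2505
  1296a + 216b + 36c + 6d + e = -5411
Solving the system yields a = -5, b = 5, c = -1, d = 5, e = -5.
So P(t) = -5t^4 + 5t^3 - t^2 + 5t - 5.
Then P(7) = -10309.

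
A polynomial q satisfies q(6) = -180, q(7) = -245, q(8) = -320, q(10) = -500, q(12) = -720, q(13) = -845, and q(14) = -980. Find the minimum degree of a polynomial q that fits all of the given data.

Divided differences on the nodes 6, 7, 8, 10, 12, 13, 14:
  order 0: -180  -245  -320  -500  -720  -845  -980
  order 1: -65  -75  -90  -110  -125  -135
  order 2: -5  -5  -5  -5  -5
  order 3: 0  0  0  0
  order 4: 0  0  0
  order 5: 0  0
  order 6: 0
The order-2 divided differences are all -5 (nonzero) and every higher order vanishes, so the data lies on a polynomial of degree exactly 2.

2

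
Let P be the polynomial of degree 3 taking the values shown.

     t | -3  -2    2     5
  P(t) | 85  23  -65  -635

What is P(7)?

-1615

Using the Lagrange interpolation formula with nodes -3, -2, 2, 5:
  L_0(t) = (t + 2)(t - 2)(t - 5) / -40
  L_1(t) = (t + 3)(t - 2)(t - 5) / 28
  L_2(t) = (t + 3)(t + 2)(t - 5) / -60
  L_3(t) = (t + 3)(t + 2)(t - 2) / 168
Then P(t) = 85·L_0(t) + 23·L_1(t) - 65·L_2(t) - 635·L_3(t).
Expanding and collecting terms gives P(t) = -4t³ - 4t² - 6t - 5.
Evaluating at t = 7: P(7) = -1615.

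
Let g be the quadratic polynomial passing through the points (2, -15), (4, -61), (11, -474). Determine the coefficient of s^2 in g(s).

-4

Write g(s) = as^2 + bs + c. Substituting each data point gives a linear system:
  4a + 2b + c = -15
  16a + 4b + c = -61
  121a + 11b + c = -474
Solving the system yields a = -4, b = 1, c = -1.
So g(s) = -4s^2 + s - 1.
The leading coefficient is -4.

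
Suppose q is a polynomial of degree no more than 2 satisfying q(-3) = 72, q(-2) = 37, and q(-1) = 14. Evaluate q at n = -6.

Forward differences of the values at n = -3, -2, -1:
  q  : 72  37  14
  Δ  : -35  -23
  Δ^2: 12
The second differences are constant, confirming degree 2.
Interpolating (Newton forward form) and evaluating at n = -6 gives q(-6) = 249.

249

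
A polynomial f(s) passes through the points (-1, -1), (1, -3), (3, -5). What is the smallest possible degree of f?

1

Forward differences of the values at s = -1, 1, 3:
  f  : -1  -3  -5
  Δ  : -2  -2
  Δ^2: 0
The first differences are constant (-2) and nonzero, while all higher differences vanish, so the minimal degree is 1.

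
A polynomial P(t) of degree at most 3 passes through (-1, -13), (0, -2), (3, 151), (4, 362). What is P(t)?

P(t) = 6t^3 - 2t^2 + 3t - 2

Write P(t) = at^3 + bt^2 + ct + d. Substituting each data point gives a linear system:
  -a + b - c + d = -13
  d = -2
  27a + 9b + 3c + d = 151
  64a + 16b + 4c + d = 362
Solving the system yields a = 6, b = -2, c = 3, d = -2.
So P(t) = 6t^3 - 2t^2 + 3t - 2.
Check: P(-1) = -13. ✓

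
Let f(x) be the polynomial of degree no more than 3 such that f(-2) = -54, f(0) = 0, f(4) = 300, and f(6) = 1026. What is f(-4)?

-364

Write f(x) = ax^3 + bx^2 + cx + d. Substituting each data point gives a linear system:
  -8a + 4b - 2c + d = -54
  d = 0
  64a + 16b + 4c + d = 300
  216a + 36b + 6c + d = 1026
Solving the system yields a = 5, b = -2, c = 3, d = 0.
So f(x) = 5x³ - 2x² + 3x.
Then f(-4) = -364.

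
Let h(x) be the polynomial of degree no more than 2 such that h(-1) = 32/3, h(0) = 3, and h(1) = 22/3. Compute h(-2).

Using the Lagrange interpolation formula with nodes -1, 0, 1:
  L_0(x) = x(x - 1) / 2
  L_1(x) = (x + 1)(x - 1) / -1
  L_2(x) = (x + 1)x / 2
Then h(x) = 32/3·L_0(x) + 3·L_1(x) + 22/3·L_2(x).
Expanding and collecting terms gives h(x) = 6x^2 - (5/3)x + 3.
Evaluating at x = -2: h(-2) = 91/3.

91/3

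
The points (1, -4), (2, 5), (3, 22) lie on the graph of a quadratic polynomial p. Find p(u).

p(u) = 4u^2 - 3u - 5

Using the Lagrange interpolation formula with nodes 1, 2, 3:
  L_0(u) = (u - 2)(u - 3) / 2
  L_1(u) = (u - 1)(u - 3) / -1
  L_2(u) = (u - 1)(u - 2) / 2
Then p(u) = -4·L_0(u) + 5·L_1(u) + 22·L_2(u).
Expanding and collecting terms gives p(u) = 4u² - 3u - 5.
Check: p(1) = -4. ✓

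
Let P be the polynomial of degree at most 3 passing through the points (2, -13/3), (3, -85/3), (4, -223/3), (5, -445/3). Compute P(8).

-1795/3

Using the Lagrange interpolation formula with nodes 2, 3, 4, 5:
  L_0(x) = (x - 3)(x - 4)(x - 5) / -6
  L_1(x) = (x - 2)(x - 4)(x - 5) / 2
  L_2(x) = (x - 2)(x - 3)(x - 5) / -2
  L_3(x) = (x - 2)(x - 3)(x - 4) / 6
Then P(x) = -13/3·L_0(x) - 85/3·L_1(x) - 223/3·L_2(x) - 445/3·L_3(x).
Expanding and collecting terms gives P(x) = -x³ - 2x² + 5x + 5/3.
Evaluating at x = 8: P(8) = -1795/3.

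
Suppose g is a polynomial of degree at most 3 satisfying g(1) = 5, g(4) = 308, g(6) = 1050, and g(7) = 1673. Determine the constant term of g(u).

Write g(u) = au^3 + bu^2 + cu + d. Substituting each data point gives a linear system:
  a + b + c + d = 5
  64a + 16b + 4c + d = 308
  216a + 36b + 6c + d = 1050
  343a + 49b + 7c + d = 1673
Solving the system yields a = 5, b = -1, c = 1, d = 0.
So g(u) = 5u^3 - u^2 + u.
The constant term is 0.

0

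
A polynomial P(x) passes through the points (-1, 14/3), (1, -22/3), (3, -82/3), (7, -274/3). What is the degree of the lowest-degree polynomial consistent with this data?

Divided differences on the nodes -1, 1, 3, 7:
  order 0: 14/3  -22/3  -82/3  -274/3
  order 1: -6  -10  -16
  order 2: -1  -1
  order 3: 0
The order-2 divided differences are all -1 (nonzero) and every higher order vanishes, so the data lies on a polynomial of degree exactly 2.

2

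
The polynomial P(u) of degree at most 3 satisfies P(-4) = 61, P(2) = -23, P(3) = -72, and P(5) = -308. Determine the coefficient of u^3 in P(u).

-2

Write P(u) = au^3 + bu^2 + cu + d. Substituting each data point gives a linear system:
  -64a + 16b - 4c + d = 61
  8a + 4b + 2c + d = -23
  27a + 9b + 3c + d = -72
  125a + 25b + 5c + d = -308
Solving the system yields a = -2, b = -3, c = 4, d = -3.
So P(u) = -2u³ - 3u² + 4u - 3.
The leading coefficient is -2.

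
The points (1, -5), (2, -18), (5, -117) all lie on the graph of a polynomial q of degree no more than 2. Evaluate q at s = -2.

Using the Lagrange interpolation formula with nodes 1, 2, 5:
  L_0(s) = (s - 2)(s - 5) / 4
  L_1(s) = (s - 1)(s - 5) / -3
  L_2(s) = (s - 1)(s - 2) / 12
Then q(s) = -5·L_0(s) - 18·L_1(s) - 117·L_2(s).
Expanding and collecting terms gives q(s) = -5s^2 + 2s - 2.
Evaluating at s = -2: q(-2) = -26.

-26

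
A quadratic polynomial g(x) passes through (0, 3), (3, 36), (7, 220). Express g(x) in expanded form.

g(x) = 5x^2 - 4x + 3

Write g(x) = ax^2 + bx + c. Substituting each data point gives a linear system:
  c = 3
  9a + 3b + c = 36
  49a + 7b + c = 220
Solving the system yields a = 5, b = -4, c = 3.
So g(x) = 5x² - 4x + 3.
Check: g(7) = 220. ✓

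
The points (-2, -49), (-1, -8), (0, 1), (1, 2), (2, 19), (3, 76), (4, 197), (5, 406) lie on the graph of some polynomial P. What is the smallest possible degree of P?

3

Forward differences of the values at n = -2, -1, 0, 1, 2, 3, 4, 5:
  P  : -49  -8  1  2  19  76  197  406
  Δ  : 41  9  1  17  57  121  209
  Δ^2: -32  -8  16  40  64  88
  Δ^3: 24  24  24  24  24
  Δ^4: 0  0  0  0
  Δ^5: 0  0  0
  Δ^6: 0  0
  Δ^7: 0
The third differences are constant (24) and nonzero, while all higher differences vanish, so the minimal degree is 3.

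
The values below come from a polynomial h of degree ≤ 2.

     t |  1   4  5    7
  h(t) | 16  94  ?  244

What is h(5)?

The 3 known points determine the degree-2 polynomial uniquely.
Write h(t) = at^2 + bt + c. Substituting each data point gives a linear system:
  a + b + c = 16
  16a + 4b + c = 94
  49a + 7b + c = 244
Solving the system yields a = 4, b = 6, c = 6.
So h(t) = 4t^2 + 6t + 6.
Then h(5) = 136.

136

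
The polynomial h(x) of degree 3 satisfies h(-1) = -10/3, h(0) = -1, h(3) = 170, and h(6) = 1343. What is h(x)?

h(x) = 6x^3 + (5/3)x^2 - 2x - 1

Write h(x) = ax^3 + bx^2 + cx + d. Substituting each data point gives a linear system:
  -a + b - c + d = -10/3
  d = -1
  27a + 9b + 3c + d = 170
  216a + 36b + 6c + d = 1343
Solving the system yields a = 6, b = 5/3, c = -2, d = -1.
So h(x) = 6x^3 + (5/3)x^2 - 2x - 1.
Check: h(0) = -1. ✓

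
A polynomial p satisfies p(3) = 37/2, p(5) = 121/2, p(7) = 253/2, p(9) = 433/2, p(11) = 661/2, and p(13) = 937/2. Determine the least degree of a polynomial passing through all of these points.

Forward differences of the values at n = 3, 5, 7, 9, 11, 13:
  p  : 37/2  121/2  253/2  433/2  661/2  937/2
  Δ  : 42  66  90  114  138
  Δ^2: 24  24  24  24
  Δ^3: 0  0  0
  Δ^4: 0  0
  Δ^5: 0
The second differences are constant (24) and nonzero, while all higher differences vanish, so the minimal degree is 2.

2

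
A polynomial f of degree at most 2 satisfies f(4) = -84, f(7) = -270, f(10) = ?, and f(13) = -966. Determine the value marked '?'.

The 3 known points determine the degree-2 polynomial uniquely.
Write f(t) = at^2 + bt + c. Substituting each data point gives a linear system:
  16a + 4b + c = -84
  49a + 7b + c = -270
  169a + 13b + c = -966
Solving the system yields a = -6, b = 4, c = -4.
So f(t) = -6t² + 4t - 4.
Then f(10) = -564.

-564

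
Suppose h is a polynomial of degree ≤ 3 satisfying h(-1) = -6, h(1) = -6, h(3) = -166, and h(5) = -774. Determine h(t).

h(t) = -6t^3 - 2t^2 + 6t - 4

Write h(t) = at^3 + bt^2 + ct + d. Substituting each data point gives a linear system:
  -a + b - c + d = -6
  a + b + c + d = -6
  27a + 9b + 3c + d = -166
  125a + 25b + 5c + d = -774
Solving the system yields a = -6, b = -2, c = 6, d = -4.
So h(t) = -6t^3 - 2t^2 + 6t - 4.
Check: h(-1) = -6. ✓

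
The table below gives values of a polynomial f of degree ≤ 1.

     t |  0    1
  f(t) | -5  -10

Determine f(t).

Using the Lagrange interpolation formula with nodes 0, 1:
  L_0(t) = (t - 1) / -1
  L_1(t) = t / 1
Then f(t) = -5·L_0(t) - 10·L_1(t).
Expanding and collecting terms gives f(t) = -5t - 5.
Check: f(1) = -10. ✓

f(t) = -5t - 5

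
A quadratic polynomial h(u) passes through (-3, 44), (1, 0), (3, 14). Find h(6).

Write h(u) = au^2 + bu + c. Substituting each data point gives a linear system:
  9a - 3b + c = 44
  a + b + c = 0
  9a + 3b + c = 14
Solving the system yields a = 3, b = -5, c = 2.
So h(u) = 3u^2 - 5u + 2.
Then h(6) = 80.

80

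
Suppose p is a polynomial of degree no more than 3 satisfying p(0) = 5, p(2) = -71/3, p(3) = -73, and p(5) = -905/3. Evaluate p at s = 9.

-1615

Write p(s) = as^3 + bs^2 + cs + d. Substituting each data point gives a linear system:
  d = 5
  8a + 4b + 2c + d = -71/3
  27a + 9b + 3c + d = -73
  125a + 25b + 5c + d = -905/3
Solving the system yields a = -2, b = -5/3, c = -3, d = 5.
So p(s) = -2s³ - (5/3)s² - 3s + 5.
Then p(9) = -1615.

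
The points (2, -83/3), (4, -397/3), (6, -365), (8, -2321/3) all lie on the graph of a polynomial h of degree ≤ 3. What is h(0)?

-3

Forward differences of the values at x = 2, 4, 6, 8:
  h  : -83/3  -397/3  -365  -2321/3
  Δ  : -314/3  -698/3  -1226/3
  Δ^2: -128  -176
  Δ^3: -48
The third differences are constant, confirming degree 3.
Interpolating (Newton forward form) and evaluating at x = 0 gives h(0) = -3.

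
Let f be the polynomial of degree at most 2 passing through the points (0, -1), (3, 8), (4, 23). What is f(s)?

Using the Lagrange interpolation formula with nodes 0, 3, 4:
  L_0(s) = (s - 3)(s - 4) / 12
  L_1(s) = s(s - 4) / -3
  L_2(s) = s(s - 3) / 4
Then f(s) = -1·L_0(s) + 8·L_1(s) + 23·L_2(s).
Expanding and collecting terms gives f(s) = 3s² - 6s - 1.
Check: f(0) = -1. ✓

f(s) = 3s^2 - 6s - 1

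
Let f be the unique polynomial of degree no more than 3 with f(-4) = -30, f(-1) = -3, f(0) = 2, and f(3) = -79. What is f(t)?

f(t) = -t^3 - 6t^2 + 2

Write f(t) = at^3 + bt^2 + ct + d. Substituting each data point gives a linear system:
  -64a + 16b - 4c + d = -30
  -a + b - c + d = -3
  d = 2
  27a + 9b + 3c + d = -79
Solving the system yields a = -1, b = -6, c = 0, d = 2.
So f(t) = -t³ - 6t² + 2.
Check: f(-4) = -30. ✓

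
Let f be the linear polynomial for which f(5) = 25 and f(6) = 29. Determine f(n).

Write f(n) = an + b. Substituting each data point gives a linear system:
  5a + b = 25
  6a + b = 29
Solving the system yields a = 4, b = 5.
So f(n) = 4n + 5.
Check: f(6) = 29. ✓

f(n) = 4n + 5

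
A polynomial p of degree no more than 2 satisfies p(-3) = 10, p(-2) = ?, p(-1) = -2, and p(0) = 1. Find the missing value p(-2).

The 3 known points determine the degree-2 polynomial uniquely.
Write p(u) = au^2 + bu + c. Substituting each data point gives a linear system:
  9a - 3b + c = 10
  a - b + c = -2
  c = 1
Solving the system yields a = 3, b = 6, c = 1.
So p(u) = 3u² + 6u + 1.
Then p(-2) = 1.

1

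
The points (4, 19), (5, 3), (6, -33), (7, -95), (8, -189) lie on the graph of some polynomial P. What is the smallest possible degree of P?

Forward differences of the values at u = 4, 5, 6, 7, 8:
  P  : 19  3  -33  -95  -189
  Δ  : -16  -36  -62  -94
  Δ^2: -20  -26  -32
  Δ^3: -6  -6
  Δ^4: 0
The third differences are constant (-6) and nonzero, while all higher differences vanish, so the minimal degree is 3.

3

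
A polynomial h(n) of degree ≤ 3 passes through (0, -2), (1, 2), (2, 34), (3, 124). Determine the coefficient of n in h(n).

Write h(n) = an^3 + bn^2 + cn + d. Substituting each data point gives a linear system:
  d = -2
  a + b + c + d = 2
  8a + 4b + 2c + d = 34
  27a + 9b + 3c + d = 124
Solving the system yields a = 5, b = -1, c = 0, d = -2.
So h(n) = 5n³ - n² - 2.
The coefficient of n is 0.

0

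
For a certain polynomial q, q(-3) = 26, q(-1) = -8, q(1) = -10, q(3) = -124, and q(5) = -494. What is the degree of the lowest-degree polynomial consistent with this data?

3

Forward differences of the values at s = -3, -1, 1, 3, 5:
  q  : 26  -8  -10  -124  -494
  Δ  : -34  -2  -114  -370
  Δ^2: 32  -112  -256
  Δ^3: -144  -144
  Δ^4: 0
The third differences are constant (-144) and nonzero, while all higher differences vanish, so the minimal degree is 3.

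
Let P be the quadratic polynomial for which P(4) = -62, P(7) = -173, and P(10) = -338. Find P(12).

-478

Write P(t) = at^2 + bt + c. Substituting each data point gives a linear system:
  16a + 4b + c = -62
  49a + 7b + c = -173
  100a + 10b + c = -338
Solving the system yields a = -3, b = -4, c = 2.
So P(t) = -3t² - 4t + 2.
Then P(12) = -478.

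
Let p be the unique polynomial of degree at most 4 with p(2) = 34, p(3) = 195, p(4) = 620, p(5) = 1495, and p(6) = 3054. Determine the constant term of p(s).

0

Write p(s) = as^4 + bs^3 + cs^2 + ds + e. Substituting each data point gives a linear system:
  16a + 8b + 4c + 2d + e = 34
  81a + 27b + 9c + 3d + e = 195
  256a + 64b + 16c + 4d + e = 620
  625a + 125b + 25c + 5d + e = 1495
  1296a + 216b + 36c + 6d + e = 3054
Solving the system yields a = 2, b = 3, c = -5, d = -1, e = 0.
So p(s) = 2s^4 + 3s^3 - 5s^2 - s.
The constant term is 0.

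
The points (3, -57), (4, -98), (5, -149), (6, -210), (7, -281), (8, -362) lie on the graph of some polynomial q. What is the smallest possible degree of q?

Forward differences of the values at x = 3, 4, 5, 6, 7, 8:
  q  : -57  -98  -149  -210  -281  -362
  Δ  : -41  -51  -61  -71  -81
  Δ^2: -10  -10  -10  -10
  Δ^3: 0  0  0
  Δ^4: 0  0
  Δ^5: 0
The second differences are constant (-10) and nonzero, while all higher differences vanish, so the minimal degree is 2.

2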